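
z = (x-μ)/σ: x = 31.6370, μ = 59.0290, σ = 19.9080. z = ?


z = (31.6370 - 59.0290)/19.9080
= -27.3920/19.9080
= -1.3759

z = -1.3759


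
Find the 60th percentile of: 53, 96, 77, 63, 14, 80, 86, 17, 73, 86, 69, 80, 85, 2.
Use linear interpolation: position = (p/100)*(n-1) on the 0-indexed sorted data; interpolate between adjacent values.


Sorted: 2, 14, 17, 53, 63, 69, 73, 77, 80, 80, 85, 86, 86, 96
n = 14
Index = 60/100 * 13 = 7.8000
Lower = data[7] = 77, Upper = data[8] = 80
P60 = 77 + 0.8000*(3) = 79.4000

P60 = 79.4000


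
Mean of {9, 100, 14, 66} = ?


Sum = 9 + 100 + 14 + 66 = 189
n = 4
Mean = 189/4 = 47.2500

Mean = 47.2500


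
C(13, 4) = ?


C(13,4) = 13!/(4! × 9!)
= 6227020800/(24 × 362880)
= 715

C(13,4) = 715


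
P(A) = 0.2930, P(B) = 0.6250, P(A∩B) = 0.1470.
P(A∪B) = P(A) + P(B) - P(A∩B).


P(A∪B) = 0.2930 + 0.6250 - 0.1470
= 0.9180 - 0.1470
= 0.7710

P(A∪B) = 0.7710


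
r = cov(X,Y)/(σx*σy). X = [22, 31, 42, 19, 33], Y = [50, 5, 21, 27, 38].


Mean X = 29.4000, Mean Y = 28.2000
SD X = 8.212186, SD Y = 15.249918
Cov = -48.280000
r = -48.280000/(8.212186*15.249918) = -0.3855

r = -0.3855


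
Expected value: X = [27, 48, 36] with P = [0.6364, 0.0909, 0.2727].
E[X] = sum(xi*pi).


E[X] = 27*0.6364 + 48*0.0909 + 36*0.2727
= 17.1828 + 4.3632 + 9.8172
= 31.3632

E[X] = 31.3632


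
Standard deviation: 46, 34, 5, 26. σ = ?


Mean = 27.7500
Variance = 223.1875
SD = sqrt(223.1875) = 14.9395

SD = 14.9395


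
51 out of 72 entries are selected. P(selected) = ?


P = 51/72 = 0.7083

P = 0.7083


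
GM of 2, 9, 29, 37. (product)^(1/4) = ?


Product = 2 × 9 × 29 × 37 = 19314
GM = 19314^(1/4) = 11.7888

GM = 11.7888


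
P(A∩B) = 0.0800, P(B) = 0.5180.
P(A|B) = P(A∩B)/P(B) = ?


P(A|B) = 0.0800/0.5180 = 0.1544

P(A|B) = 0.1544


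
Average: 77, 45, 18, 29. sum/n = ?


Sum = 77 + 45 + 18 + 29 = 169
n = 4
Mean = 169/4 = 42.2500

Mean = 42.2500


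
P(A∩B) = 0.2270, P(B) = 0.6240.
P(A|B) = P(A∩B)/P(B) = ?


P(A|B) = 0.2270/0.6240 = 0.3638

P(A|B) = 0.3638


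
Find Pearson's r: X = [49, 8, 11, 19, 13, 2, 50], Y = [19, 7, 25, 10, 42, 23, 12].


Mean X = 21.7143, Mean Y = 19.7143
SD X = 18.202938, SD Y = 11.028719
Cov = -50.367347
r = -50.367347/(18.202938*11.028719) = -0.2509

r = -0.2509


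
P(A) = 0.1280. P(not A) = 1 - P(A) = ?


P(not A) = 1 - 0.1280 = 0.8720

P(not A) = 0.8720


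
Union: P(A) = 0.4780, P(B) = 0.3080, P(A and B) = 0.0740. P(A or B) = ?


P(A∪B) = 0.4780 + 0.3080 - 0.0740
= 0.7860 - 0.0740
= 0.7120

P(A∪B) = 0.7120


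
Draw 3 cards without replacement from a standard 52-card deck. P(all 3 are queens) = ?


P(all queens) = (4/52) × (3/51) × (2/50)
= 0.0002

P = 0.0002


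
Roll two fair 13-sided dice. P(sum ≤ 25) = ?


Total outcomes = 13×13 = 169
Favorable (sum ≤ 25): 168
P = 168/169 = 0.9941

P = 0.9941


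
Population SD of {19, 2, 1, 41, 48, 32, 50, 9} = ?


Mean = 25.2500
Variance = 356.9375
SD = sqrt(356.9375) = 18.8928

SD = 18.8928


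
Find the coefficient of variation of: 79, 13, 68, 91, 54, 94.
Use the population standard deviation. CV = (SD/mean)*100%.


Mean = 66.5000
SD = 27.4879
CV = (27.4879/66.5000)*100 = 41.3352%

CV = 41.3352%


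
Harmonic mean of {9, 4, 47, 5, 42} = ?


Sum of reciprocals = 1/9 + 1/4 + 1/47 + 1/5 + 1/42 = 0.606197
HM = 5/0.606197 = 8.2481

HM = 8.2481


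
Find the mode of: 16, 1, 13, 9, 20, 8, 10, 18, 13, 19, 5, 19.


Frequencies: 1:1, 5:1, 8:1, 9:1, 10:1, 13:2, 16:1, 18:1, 19:2, 20:1
Max frequency = 2
Mode = 13, 19

Mode = 13, 19


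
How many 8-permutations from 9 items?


P(9,8) = 9!/1!
= 362880/1
= 362880

P(9,8) = 362880


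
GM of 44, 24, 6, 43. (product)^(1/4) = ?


Product = 44 × 24 × 6 × 43 = 272448
GM = 272448^(1/4) = 22.8466

GM = 22.8466


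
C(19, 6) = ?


C(19,6) = 19!/(6! × 13!)
= 121645100408832000/(720 × 6227020800)
= 27132

C(19,6) = 27132


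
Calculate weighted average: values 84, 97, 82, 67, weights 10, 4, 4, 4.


Numerator = 84*10 + 97*4 + 82*4 + 67*4 = 1824
Denominator = 10 + 4 + 4 + 4 = 22
WM = 1824/22 = 82.9091

WM = 82.9091


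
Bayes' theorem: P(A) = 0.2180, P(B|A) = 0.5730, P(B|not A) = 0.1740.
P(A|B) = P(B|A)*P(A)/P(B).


P(B) = P(B|A)*P(A) + P(B|A')*P(A')
= 0.5730*0.2180 + 0.1740*0.7820
= 0.124914 + 0.136068 = 0.260982
P(A|B) = 0.124914/0.260982 = 0.4786

P(A|B) = 0.4786


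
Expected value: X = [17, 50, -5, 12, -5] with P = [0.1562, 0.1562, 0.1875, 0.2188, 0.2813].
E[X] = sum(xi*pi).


E[X] = 17*0.1562 + 50*0.1562 - 5*0.1875 + 12*0.2188 - 5*0.2813
= 2.6554 + 7.8100 - 0.9375 + 2.6256 - 1.4065
= 10.7470

E[X] = 10.7470


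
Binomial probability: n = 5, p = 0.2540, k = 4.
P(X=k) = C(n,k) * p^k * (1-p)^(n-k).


C(5,4) = 5
p^4 = 0.004162
(1-p)^1 = 0.746000
P = 5 * 0.004162 * 0.746000 = 0.0155

P(X=4) = 0.0155


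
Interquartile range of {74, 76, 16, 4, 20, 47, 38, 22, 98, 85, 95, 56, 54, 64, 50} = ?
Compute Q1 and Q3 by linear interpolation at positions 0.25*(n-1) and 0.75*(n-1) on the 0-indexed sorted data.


Sorted: 4, 16, 20, 22, 38, 47, 50, 54, 56, 64, 74, 76, 85, 95, 98
Q1 (25th %ile) = 30.0000
Q3 (75th %ile) = 75.0000
IQR = 75.0000 - 30.0000 = 45.0000

IQR = 45.0000


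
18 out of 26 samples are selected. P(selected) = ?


P = 18/26 = 0.6923

P = 0.6923


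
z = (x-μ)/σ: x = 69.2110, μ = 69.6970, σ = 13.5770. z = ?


z = (69.2110 - 69.6970)/13.5770
= -0.4860/13.5770
= -0.0358

z = -0.0358


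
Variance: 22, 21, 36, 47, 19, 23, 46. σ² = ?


Mean = 30.5714
Squared deviations: 73.4694, 91.6122, 29.4694, 269.8980, 133.8980, 57.3265, 238.0408
Sum = 893.7143
Variance = 893.7143/7 = 127.6735

Variance = 127.6735


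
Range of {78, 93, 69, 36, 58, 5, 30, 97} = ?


Max = 97, Min = 5
Range = 97 - 5 = 92

Range = 92


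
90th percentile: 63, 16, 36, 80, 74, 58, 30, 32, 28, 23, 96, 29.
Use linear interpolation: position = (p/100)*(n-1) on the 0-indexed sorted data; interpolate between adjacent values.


Sorted: 16, 23, 28, 29, 30, 32, 36, 58, 63, 74, 80, 96
n = 12
Index = 90/100 * 11 = 9.9000
Lower = data[9] = 74, Upper = data[10] = 80
P90 = 74 + 0.9000*(6) = 79.4000

P90 = 79.4000


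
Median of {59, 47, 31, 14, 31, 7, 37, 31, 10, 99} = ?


Sorted: 7, 10, 14, 31, 31, 31, 37, 47, 59, 99
n = 10 (even)
Middle values: 31 and 31
Median = (31+31)/2 = 31.0000

Median = 31.0000


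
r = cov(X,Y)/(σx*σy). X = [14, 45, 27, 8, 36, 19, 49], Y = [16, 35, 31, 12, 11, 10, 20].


Mean X = 28.2857, Mean Y = 19.2857
SD X = 14.498417, SD Y = 9.284615
Cov = 68.489796
r = 68.489796/(14.498417*9.284615) = 0.5088

r = 0.5088


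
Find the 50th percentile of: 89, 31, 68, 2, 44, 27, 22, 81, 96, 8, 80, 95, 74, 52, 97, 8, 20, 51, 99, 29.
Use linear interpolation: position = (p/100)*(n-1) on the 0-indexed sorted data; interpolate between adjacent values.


Sorted: 2, 8, 8, 20, 22, 27, 29, 31, 44, 51, 52, 68, 74, 80, 81, 89, 95, 96, 97, 99
n = 20
Index = 50/100 * 19 = 9.5000
Lower = data[9] = 51, Upper = data[10] = 52
P50 = 51 + 0.5000*(1) = 51.5000

P50 = 51.5000


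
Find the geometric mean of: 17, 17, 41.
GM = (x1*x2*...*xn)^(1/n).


Product = 17 × 17 × 41 = 11849
GM = 11849^(1/3) = 22.7979

GM = 22.7979


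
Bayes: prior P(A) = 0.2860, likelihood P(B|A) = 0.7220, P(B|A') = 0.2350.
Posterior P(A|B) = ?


P(B) = P(B|A)*P(A) + P(B|A')*P(A')
= 0.7220*0.2860 + 0.2350*0.7140
= 0.206492 + 0.167790 = 0.374282
P(A|B) = 0.206492/0.374282 = 0.5517

P(A|B) = 0.5517


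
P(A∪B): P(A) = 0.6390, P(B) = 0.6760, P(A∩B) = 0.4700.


P(A∪B) = 0.6390 + 0.6760 - 0.4700
= 1.3150 - 0.4700
= 0.8450

P(A∪B) = 0.8450


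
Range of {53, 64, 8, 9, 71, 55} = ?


Max = 71, Min = 8
Range = 71 - 8 = 63

Range = 63


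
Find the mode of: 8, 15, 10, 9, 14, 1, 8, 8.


Frequencies: 1:1, 8:3, 9:1, 10:1, 14:1, 15:1
Max frequency = 3
Mode = 8

Mode = 8


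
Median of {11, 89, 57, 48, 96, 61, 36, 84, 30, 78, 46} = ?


Sorted: 11, 30, 36, 46, 48, 57, 61, 78, 84, 89, 96
n = 11 (odd)
Middle value = 57

Median = 57


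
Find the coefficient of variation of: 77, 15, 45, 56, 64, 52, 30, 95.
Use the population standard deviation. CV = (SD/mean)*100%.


Mean = 54.2500
SD = 23.7052
CV = (23.7052/54.2500)*100 = 43.6963%

CV = 43.6963%


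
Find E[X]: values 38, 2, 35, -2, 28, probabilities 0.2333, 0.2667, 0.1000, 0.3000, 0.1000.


E[X] = 38*0.2333 + 2*0.2667 + 35*0.1000 - 2*0.3000 + 28*0.1000
= 8.8654 + 0.5334 + 3.5000 - 0.6000 + 2.8000
= 15.0988

E[X] = 15.0988


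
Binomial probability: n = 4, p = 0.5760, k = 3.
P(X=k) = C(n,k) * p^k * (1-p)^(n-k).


C(4,3) = 4
p^3 = 0.191103
(1-p)^1 = 0.424000
P = 4 * 0.191103 * 0.424000 = 0.3241

P(X=3) = 0.3241


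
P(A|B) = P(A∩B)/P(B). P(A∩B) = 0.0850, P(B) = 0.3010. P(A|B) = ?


P(A|B) = 0.0850/0.3010 = 0.2824

P(A|B) = 0.2824


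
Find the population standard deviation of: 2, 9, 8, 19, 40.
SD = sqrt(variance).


Mean = 15.6000
Variance = 178.6400
SD = sqrt(178.6400) = 13.3656

SD = 13.3656


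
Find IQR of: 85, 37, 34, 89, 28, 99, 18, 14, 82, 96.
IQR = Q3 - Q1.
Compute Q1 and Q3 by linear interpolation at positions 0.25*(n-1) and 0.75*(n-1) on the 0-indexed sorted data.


Sorted: 14, 18, 28, 34, 37, 82, 85, 89, 96, 99
Q1 (25th %ile) = 29.5000
Q3 (75th %ile) = 88.0000
IQR = 88.0000 - 29.5000 = 58.5000

IQR = 58.5000


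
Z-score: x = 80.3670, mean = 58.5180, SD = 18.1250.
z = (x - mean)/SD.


z = (80.3670 - 58.5180)/18.1250
= 21.8490/18.1250
= 1.2055

z = 1.2055


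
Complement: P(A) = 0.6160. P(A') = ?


P(not A) = 1 - 0.6160 = 0.3840

P(not A) = 0.3840


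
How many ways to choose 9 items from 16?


C(16,9) = 16!/(9! × 7!)
= 20922789888000/(362880 × 5040)
= 11440

C(16,9) = 11440


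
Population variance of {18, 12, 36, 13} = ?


Mean = 19.7500
Squared deviations: 3.0625, 60.0625, 264.0625, 45.5625
Sum = 372.7500
Variance = 372.7500/4 = 93.1875

Variance = 93.1875


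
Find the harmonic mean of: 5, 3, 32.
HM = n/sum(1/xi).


Sum of reciprocals = 1/5 + 1/3 + 1/32 = 0.564583
HM = 3/0.564583 = 5.3137

HM = 5.3137


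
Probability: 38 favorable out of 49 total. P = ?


P = 38/49 = 0.7755

P = 0.7755


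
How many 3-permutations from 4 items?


P(4,3) = 4!/1!
= 24/1
= 24

P(4,3) = 24


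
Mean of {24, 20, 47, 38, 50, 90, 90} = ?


Sum = 24 + 20 + 47 + 38 + 50 + 90 + 90 = 359
n = 7
Mean = 359/7 = 51.2857

Mean = 51.2857


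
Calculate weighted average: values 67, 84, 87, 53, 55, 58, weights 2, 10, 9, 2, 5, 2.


Numerator = 67*2 + 84*10 + 87*9 + 53*2 + 55*5 + 58*2 = 2254
Denominator = 2 + 10 + 9 + 2 + 5 + 2 = 30
WM = 2254/30 = 75.1333

WM = 75.1333


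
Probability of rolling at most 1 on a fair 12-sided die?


Favorable outcomes (roll ≤ 1): 1
Total outcomes = 12
P = 1/12 = 0.0833

P = 0.0833


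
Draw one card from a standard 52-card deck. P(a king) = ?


4 kings in 52 cards
P = 4/52 = 0.0769

P = 0.0769


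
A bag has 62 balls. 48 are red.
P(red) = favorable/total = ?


P = 48/62 = 0.7742

P = 0.7742


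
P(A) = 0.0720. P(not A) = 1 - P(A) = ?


P(not A) = 1 - 0.0720 = 0.9280

P(not A) = 0.9280


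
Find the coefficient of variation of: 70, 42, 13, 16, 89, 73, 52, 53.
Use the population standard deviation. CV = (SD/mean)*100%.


Mean = 51.0000
SD = 25.1098
CV = (25.1098/51.0000)*100 = 49.2348%

CV = 49.2348%


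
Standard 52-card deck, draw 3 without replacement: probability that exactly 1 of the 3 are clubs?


Hypergeometric: P(X=1) = C(13,1)·C(39,2) / C(52,3)
= 13 × 741 / 22100
= 9633/22100 = 0.4359

P = 0.4359


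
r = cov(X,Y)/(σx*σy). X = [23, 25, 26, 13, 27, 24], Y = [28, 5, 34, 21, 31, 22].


Mean X = 23.0000, Mean Y = 23.5000
SD X = 4.654747, SD Y = 9.464847
Cov = 8.000000
r = 8.000000/(4.654747*9.464847) = 0.1816

r = 0.1816


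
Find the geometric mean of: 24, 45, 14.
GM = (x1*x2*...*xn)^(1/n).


Product = 24 × 45 × 14 = 15120
GM = 15120^(1/3) = 24.7277

GM = 24.7277


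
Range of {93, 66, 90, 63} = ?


Max = 93, Min = 63
Range = 93 - 63 = 30

Range = 30


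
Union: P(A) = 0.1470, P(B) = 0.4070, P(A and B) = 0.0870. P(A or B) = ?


P(A∪B) = 0.1470 + 0.4070 - 0.0870
= 0.5540 - 0.0870
= 0.4670

P(A∪B) = 0.4670


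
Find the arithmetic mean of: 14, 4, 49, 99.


Sum = 14 + 4 + 49 + 99 = 166
n = 4
Mean = 166/4 = 41.5000

Mean = 41.5000


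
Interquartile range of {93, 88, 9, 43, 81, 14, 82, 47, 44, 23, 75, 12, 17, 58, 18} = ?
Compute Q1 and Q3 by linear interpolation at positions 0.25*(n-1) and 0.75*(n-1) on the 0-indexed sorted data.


Sorted: 9, 12, 14, 17, 18, 23, 43, 44, 47, 58, 75, 81, 82, 88, 93
Q1 (25th %ile) = 17.5000
Q3 (75th %ile) = 78.0000
IQR = 78.0000 - 17.5000 = 60.5000

IQR = 60.5000


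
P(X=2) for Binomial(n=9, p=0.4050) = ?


C(9,2) = 36
p^2 = 0.164025
(1-p)^7 = 0.026401
P = 36 * 0.164025 * 0.026401 = 0.1559

P(X=2) = 0.1559


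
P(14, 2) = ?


P(14,2) = 14!/12!
= 87178291200/479001600
= 182

P(14,2) = 182


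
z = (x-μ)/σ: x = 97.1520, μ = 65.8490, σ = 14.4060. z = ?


z = (97.1520 - 65.8490)/14.4060
= 31.3030/14.4060
= 2.1729

z = 2.1729


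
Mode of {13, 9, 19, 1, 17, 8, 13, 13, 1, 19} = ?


Frequencies: 1:2, 8:1, 9:1, 13:3, 17:1, 19:2
Max frequency = 3
Mode = 13

Mode = 13


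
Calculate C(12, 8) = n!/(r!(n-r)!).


C(12,8) = 12!/(8! × 4!)
= 479001600/(40320 × 24)
= 495

C(12,8) = 495


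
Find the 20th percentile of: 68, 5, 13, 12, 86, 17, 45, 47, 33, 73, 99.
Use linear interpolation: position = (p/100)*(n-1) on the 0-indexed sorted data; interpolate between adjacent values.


Sorted: 5, 12, 13, 17, 33, 45, 47, 68, 73, 86, 99
n = 11
Index = 20/100 * 10 = 2.0000
Lower = data[2] = 13, Upper = data[3] = 17
P20 = 13 + 0*(4) = 13.0000

P20 = 13.0000


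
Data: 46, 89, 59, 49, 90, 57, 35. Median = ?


Sorted: 35, 46, 49, 57, 59, 89, 90
n = 7 (odd)
Middle value = 57

Median = 57


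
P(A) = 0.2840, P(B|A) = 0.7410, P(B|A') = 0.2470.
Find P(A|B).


P(B) = P(B|A)*P(A) + P(B|A')*P(A')
= 0.7410*0.2840 + 0.2470*0.7160
= 0.210444 + 0.176852 = 0.387296
P(A|B) = 0.210444/0.387296 = 0.5434

P(A|B) = 0.5434


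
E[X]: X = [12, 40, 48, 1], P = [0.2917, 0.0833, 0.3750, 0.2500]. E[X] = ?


E[X] = 12*0.2917 + 40*0.0833 + 48*0.3750 + 1*0.2500
= 3.5004 + 3.3320 + 18.0000 + 0.2500
= 25.0824

E[X] = 25.0824


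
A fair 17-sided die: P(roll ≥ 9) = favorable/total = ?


Favorable outcomes (roll ≥ 9): 9
Total outcomes = 17
P = 9/17 = 0.5294

P = 0.5294


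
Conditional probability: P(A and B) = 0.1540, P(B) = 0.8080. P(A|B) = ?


P(A|B) = 0.1540/0.8080 = 0.1906

P(A|B) = 0.1906


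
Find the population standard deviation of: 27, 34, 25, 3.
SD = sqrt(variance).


Mean = 22.2500
Variance = 134.6875
SD = sqrt(134.6875) = 11.6055

SD = 11.6055


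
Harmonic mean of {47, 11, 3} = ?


Sum of reciprocals = 1/47 + 1/11 + 1/3 = 0.445519
HM = 3/0.445519 = 6.7337

HM = 6.7337


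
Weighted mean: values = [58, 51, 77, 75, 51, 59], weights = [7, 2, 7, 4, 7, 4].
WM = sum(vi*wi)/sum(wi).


Numerator = 58*7 + 51*2 + 77*7 + 75*4 + 51*7 + 59*4 = 1940
Denominator = 7 + 2 + 7 + 4 + 7 + 4 = 31
WM = 1940/31 = 62.5806

WM = 62.5806


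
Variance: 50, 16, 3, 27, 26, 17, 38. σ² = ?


Mean = 25.2857
Squared deviations: 610.7959, 86.2245, 496.6531, 2.9388, 0.5102, 68.6531, 161.6531
Sum = 1427.4286
Variance = 1427.4286/7 = 203.9184

Variance = 203.9184


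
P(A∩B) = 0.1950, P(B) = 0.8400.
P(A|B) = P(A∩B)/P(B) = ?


P(A|B) = 0.1950/0.8400 = 0.2321

P(A|B) = 0.2321


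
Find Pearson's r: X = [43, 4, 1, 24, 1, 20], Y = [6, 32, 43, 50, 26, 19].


Mean X = 15.5000, Mean Y = 29.3333
SD X = 15.283433, SD Y = 14.624941
Cov = -115.500000
r = -115.500000/(15.283433*14.624941) = -0.5167

r = -0.5167


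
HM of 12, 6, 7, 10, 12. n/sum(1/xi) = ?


Sum of reciprocals = 1/12 + 1/6 + 1/7 + 1/10 + 1/12 = 0.576190
HM = 5/0.576190 = 8.6777

HM = 8.6777


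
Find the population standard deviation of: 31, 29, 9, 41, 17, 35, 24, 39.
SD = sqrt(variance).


Mean = 28.1250
Variance = 105.8594
SD = sqrt(105.8594) = 10.2888

SD = 10.2888


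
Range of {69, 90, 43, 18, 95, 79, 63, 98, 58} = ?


Max = 98, Min = 18
Range = 98 - 18 = 80

Range = 80


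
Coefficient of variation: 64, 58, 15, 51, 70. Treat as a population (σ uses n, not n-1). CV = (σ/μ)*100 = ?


Mean = 51.6000
SD = 19.3556
CV = (19.3556/51.6000)*100 = 37.5109%

CV = 37.5109%


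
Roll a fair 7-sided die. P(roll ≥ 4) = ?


Favorable outcomes (roll ≥ 4): 4
Total outcomes = 7
P = 4/7 = 0.5714

P = 0.5714


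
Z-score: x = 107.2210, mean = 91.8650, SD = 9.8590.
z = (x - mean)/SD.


z = (107.2210 - 91.8650)/9.8590
= 15.3560/9.8590
= 1.5576

z = 1.5576


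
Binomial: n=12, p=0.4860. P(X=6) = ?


C(12,6) = 924
p^6 = 0.013177
(1-p)^6 = 0.018441
P = 924 * 0.013177 * 0.018441 = 0.2245

P(X=6) = 0.2245


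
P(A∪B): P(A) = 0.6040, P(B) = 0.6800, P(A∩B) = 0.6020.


P(A∪B) = 0.6040 + 0.6800 - 0.6020
= 1.2840 - 0.6020
= 0.6820

P(A∪B) = 0.6820


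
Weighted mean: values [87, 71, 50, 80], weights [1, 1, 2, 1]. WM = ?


Numerator = 87*1 + 71*1 + 50*2 + 80*1 = 338
Denominator = 1 + 1 + 2 + 1 = 5
WM = 338/5 = 67.6000

WM = 67.6000


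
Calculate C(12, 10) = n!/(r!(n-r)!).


C(12,10) = 12!/(10! × 2!)
= 479001600/(3628800 × 2)
= 66

C(12,10) = 66


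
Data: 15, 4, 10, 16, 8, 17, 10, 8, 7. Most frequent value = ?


Frequencies: 4:1, 7:1, 8:2, 10:2, 15:1, 16:1, 17:1
Max frequency = 2
Mode = 8, 10

Mode = 8, 10


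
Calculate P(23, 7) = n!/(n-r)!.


P(23,7) = 23!/16!
= 25852016738884976640000/20922789888000
= 1235591280

P(23,7) = 1235591280


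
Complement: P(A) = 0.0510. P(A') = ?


P(not A) = 1 - 0.0510 = 0.9490

P(not A) = 0.9490


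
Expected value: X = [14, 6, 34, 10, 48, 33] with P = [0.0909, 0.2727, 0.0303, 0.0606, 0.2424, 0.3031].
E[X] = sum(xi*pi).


E[X] = 14*0.0909 + 6*0.2727 + 34*0.0303 + 10*0.0606 + 48*0.2424 + 33*0.3031
= 1.2726 + 1.6362 + 1.0302 + 0.6060 + 11.6352 + 10.0023
= 26.1825

E[X] = 26.1825


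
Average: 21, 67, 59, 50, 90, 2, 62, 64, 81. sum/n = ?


Sum = 21 + 67 + 59 + 50 + 90 + 2 + 62 + 64 + 81 = 496
n = 9
Mean = 496/9 = 55.1111

Mean = 55.1111


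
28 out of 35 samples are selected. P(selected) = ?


P = 28/35 = 0.8000

P = 0.8000


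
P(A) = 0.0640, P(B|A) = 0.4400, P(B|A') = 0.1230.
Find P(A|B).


P(B) = P(B|A)*P(A) + P(B|A')*P(A')
= 0.4400*0.0640 + 0.1230*0.9360
= 0.028160 + 0.115128 = 0.143288
P(A|B) = 0.028160/0.143288 = 0.1965

P(A|B) = 0.1965


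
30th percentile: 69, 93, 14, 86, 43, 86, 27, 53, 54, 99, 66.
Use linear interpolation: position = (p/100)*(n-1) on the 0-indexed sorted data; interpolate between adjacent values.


Sorted: 14, 27, 43, 53, 54, 66, 69, 86, 86, 93, 99
n = 11
Index = 30/100 * 10 = 3.0000
Lower = data[3] = 53, Upper = data[4] = 54
P30 = 53 + 0*(1) = 53.0000

P30 = 53.0000


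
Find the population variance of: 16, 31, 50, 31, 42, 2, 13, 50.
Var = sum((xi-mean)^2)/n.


Mean = 29.3750
Squared deviations: 178.8906, 2.6406, 425.3906, 2.6406, 159.3906, 749.3906, 268.1406, 425.3906
Sum = 2211.8750
Variance = 2211.8750/8 = 276.4844

Variance = 276.4844


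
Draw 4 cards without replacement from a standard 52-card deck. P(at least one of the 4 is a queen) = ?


P(at least one) = 1 - P(none)
P(none) = (48/52) × (47/51) × (46/50) × (45/49) = 0.718737
P(at least one) = 1 - 0.718737 = 0.2813

P = 0.2813


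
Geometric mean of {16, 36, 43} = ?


Product = 16 × 36 × 43 = 24768
GM = 24768^(1/3) = 29.1494

GM = 29.1494


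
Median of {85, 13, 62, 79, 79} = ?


Sorted: 13, 62, 79, 79, 85
n = 5 (odd)
Middle value = 79

Median = 79


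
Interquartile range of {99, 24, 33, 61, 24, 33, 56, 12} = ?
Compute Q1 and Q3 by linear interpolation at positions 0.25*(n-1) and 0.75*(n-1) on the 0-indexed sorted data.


Sorted: 12, 24, 24, 33, 33, 56, 61, 99
Q1 (25th %ile) = 24.0000
Q3 (75th %ile) = 57.2500
IQR = 57.2500 - 24.0000 = 33.2500

IQR = 33.2500


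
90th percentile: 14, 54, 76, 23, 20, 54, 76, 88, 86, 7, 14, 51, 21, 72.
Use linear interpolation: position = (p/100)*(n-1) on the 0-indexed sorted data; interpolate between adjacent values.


Sorted: 7, 14, 14, 20, 21, 23, 51, 54, 54, 72, 76, 76, 86, 88
n = 14
Index = 90/100 * 13 = 11.7000
Lower = data[11] = 76, Upper = data[12] = 86
P90 = 76 + 0.7000*(10) = 83.0000

P90 = 83.0000


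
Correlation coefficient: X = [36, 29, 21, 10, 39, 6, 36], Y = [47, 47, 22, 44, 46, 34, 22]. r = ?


Mean X = 25.2857, Mean Y = 37.4286
SD X = 12.279068, SD Y = 10.608045
Cov = 17.448980
r = 17.448980/(12.279068*10.608045) = 0.1340

r = 0.1340


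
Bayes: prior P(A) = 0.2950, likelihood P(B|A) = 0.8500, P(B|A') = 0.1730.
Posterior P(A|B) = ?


P(B) = P(B|A)*P(A) + P(B|A')*P(A')
= 0.8500*0.2950 + 0.1730*0.7050
= 0.250750 + 0.121965 = 0.372715
P(A|B) = 0.250750/0.372715 = 0.6728

P(A|B) = 0.6728


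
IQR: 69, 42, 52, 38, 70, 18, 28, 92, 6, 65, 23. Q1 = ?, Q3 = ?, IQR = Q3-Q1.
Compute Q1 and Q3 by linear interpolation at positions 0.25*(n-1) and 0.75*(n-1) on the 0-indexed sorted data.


Sorted: 6, 18, 23, 28, 38, 42, 52, 65, 69, 70, 92
Q1 (25th %ile) = 25.5000
Q3 (75th %ile) = 67.0000
IQR = 67.0000 - 25.5000 = 41.5000

IQR = 41.5000


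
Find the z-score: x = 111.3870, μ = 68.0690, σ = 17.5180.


z = (111.3870 - 68.0690)/17.5180
= 43.3180/17.5180
= 2.4728

z = 2.4728


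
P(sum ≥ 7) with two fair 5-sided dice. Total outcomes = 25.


Total outcomes = 5×5 = 25
Favorable (sum ≥ 7): 10
P = 10/25 = 0.4000

P = 0.4000


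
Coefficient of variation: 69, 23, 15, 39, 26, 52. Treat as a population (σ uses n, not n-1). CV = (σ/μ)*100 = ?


Mean = 37.3333
SD = 18.4992
CV = (18.4992/37.3333)*100 = 49.5516%

CV = 49.5516%


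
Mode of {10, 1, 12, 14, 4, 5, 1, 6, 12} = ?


Frequencies: 1:2, 4:1, 5:1, 6:1, 10:1, 12:2, 14:1
Max frequency = 2
Mode = 1, 12

Mode = 1, 12


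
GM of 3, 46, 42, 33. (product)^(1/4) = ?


Product = 3 × 46 × 42 × 33 = 191268
GM = 191268^(1/4) = 20.9127

GM = 20.9127


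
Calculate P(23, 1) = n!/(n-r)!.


P(23,1) = 23!/22!
= 25852016738884976640000/1124000727777607680000
= 23

P(23,1) = 23


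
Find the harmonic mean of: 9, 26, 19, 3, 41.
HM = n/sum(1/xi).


Sum of reciprocals = 1/9 + 1/26 + 1/19 + 1/3 + 1/41 = 0.559928
HM = 5/0.559928 = 8.9297

HM = 8.9297


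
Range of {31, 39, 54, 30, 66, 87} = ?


Max = 87, Min = 30
Range = 87 - 30 = 57

Range = 57


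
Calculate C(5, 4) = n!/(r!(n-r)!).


C(5,4) = 5!/(4! × 1!)
= 120/(24 × 1)
= 5

C(5,4) = 5


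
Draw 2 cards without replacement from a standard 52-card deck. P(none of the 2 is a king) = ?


P(no kings) = (48/52) × (47/51)
= 0.8507

P = 0.8507


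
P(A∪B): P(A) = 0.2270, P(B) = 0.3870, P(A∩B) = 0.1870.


P(A∪B) = 0.2270 + 0.3870 - 0.1870
= 0.6140 - 0.1870
= 0.4270

P(A∪B) = 0.4270


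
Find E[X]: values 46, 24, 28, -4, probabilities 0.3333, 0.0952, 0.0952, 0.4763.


E[X] = 46*0.3333 + 24*0.0952 + 28*0.0952 - 4*0.4763
= 15.3318 + 2.2848 + 2.6656 - 1.9052
= 18.3770

E[X] = 18.3770


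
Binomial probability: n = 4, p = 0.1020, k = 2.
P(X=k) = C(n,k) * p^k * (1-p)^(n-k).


C(4,2) = 6
p^2 = 0.010404
(1-p)^2 = 0.806404
P = 6 * 0.010404 * 0.806404 = 0.0503

P(X=2) = 0.0503


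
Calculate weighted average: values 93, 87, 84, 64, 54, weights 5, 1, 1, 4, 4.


Numerator = 93*5 + 87*1 + 84*1 + 64*4 + 54*4 = 1108
Denominator = 5 + 1 + 1 + 4 + 4 = 15
WM = 1108/15 = 73.8667

WM = 73.8667


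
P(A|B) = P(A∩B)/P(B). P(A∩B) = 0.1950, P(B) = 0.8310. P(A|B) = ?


P(A|B) = 0.1950/0.8310 = 0.2347

P(A|B) = 0.2347


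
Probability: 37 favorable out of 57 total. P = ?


P = 37/57 = 0.6491

P = 0.6491


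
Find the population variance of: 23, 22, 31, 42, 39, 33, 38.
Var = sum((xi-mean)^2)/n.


Mean = 32.5714
Squared deviations: 91.6122, 111.7551, 2.4694, 88.8980, 41.3265, 0.1837, 29.4694
Sum = 365.7143
Variance = 365.7143/7 = 52.2449

Variance = 52.2449


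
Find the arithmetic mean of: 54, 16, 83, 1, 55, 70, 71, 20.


Sum = 54 + 16 + 83 + 1 + 55 + 70 + 71 + 20 = 370
n = 8
Mean = 370/8 = 46.2500

Mean = 46.2500


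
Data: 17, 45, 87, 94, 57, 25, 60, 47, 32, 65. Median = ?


Sorted: 17, 25, 32, 45, 47, 57, 60, 65, 87, 94
n = 10 (even)
Middle values: 47 and 57
Median = (47+57)/2 = 52.0000

Median = 52.0000


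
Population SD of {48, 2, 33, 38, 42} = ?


Mean = 32.6000
Variance = 258.2400
SD = sqrt(258.2400) = 16.0698

SD = 16.0698


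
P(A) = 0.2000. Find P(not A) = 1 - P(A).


P(not A) = 1 - 0.2000 = 0.8000

P(not A) = 0.8000


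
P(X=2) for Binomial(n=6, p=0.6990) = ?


C(6,2) = 15
p^2 = 0.488601
(1-p)^4 = 0.008209
P = 15 * 0.488601 * 0.008209 = 0.0602

P(X=2) = 0.0602


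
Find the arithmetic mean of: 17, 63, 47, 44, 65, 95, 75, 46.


Sum = 17 + 63 + 47 + 44 + 65 + 95 + 75 + 46 = 452
n = 8
Mean = 452/8 = 56.5000

Mean = 56.5000


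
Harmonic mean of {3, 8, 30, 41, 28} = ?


Sum of reciprocals = 1/3 + 1/8 + 1/30 + 1/41 + 1/28 = 0.551771
HM = 5/0.551771 = 9.0617

HM = 9.0617


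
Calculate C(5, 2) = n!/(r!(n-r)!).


C(5,2) = 5!/(2! × 3!)
= 120/(2 × 6)
= 10

C(5,2) = 10


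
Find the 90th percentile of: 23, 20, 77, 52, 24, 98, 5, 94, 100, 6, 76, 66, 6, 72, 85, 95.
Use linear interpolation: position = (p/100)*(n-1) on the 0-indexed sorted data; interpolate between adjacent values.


Sorted: 5, 6, 6, 20, 23, 24, 52, 66, 72, 76, 77, 85, 94, 95, 98, 100
n = 16
Index = 90/100 * 15 = 13.5000
Lower = data[13] = 95, Upper = data[14] = 98
P90 = 95 + 0.5000*(3) = 96.5000

P90 = 96.5000


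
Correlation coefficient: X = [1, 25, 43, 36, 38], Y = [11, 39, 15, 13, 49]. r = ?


Mean X = 28.6000, Mean Y = 25.4000
SD X = 15.001333, SD Y = 15.564061
Cov = 65.760000
r = 65.760000/(15.001333*15.564061) = 0.2816

r = 0.2816


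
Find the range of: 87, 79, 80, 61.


Max = 87, Min = 61
Range = 87 - 61 = 26

Range = 26


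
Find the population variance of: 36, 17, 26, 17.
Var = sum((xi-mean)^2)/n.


Mean = 24.0000
Squared deviations: 144.0000, 49.0000, 4.0000, 49.0000
Sum = 246.0000
Variance = 246.0000/4 = 61.5000

Variance = 61.5000


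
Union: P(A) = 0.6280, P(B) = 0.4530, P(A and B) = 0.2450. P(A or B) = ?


P(A∪B) = 0.6280 + 0.4530 - 0.2450
= 1.0810 - 0.2450
= 0.8360

P(A∪B) = 0.8360


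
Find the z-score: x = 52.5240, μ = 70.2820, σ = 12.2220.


z = (52.5240 - 70.2820)/12.2220
= -17.7580/12.2220
= -1.4530

z = -1.4530


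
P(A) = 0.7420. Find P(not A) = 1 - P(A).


P(not A) = 1 - 0.7420 = 0.2580

P(not A) = 0.2580


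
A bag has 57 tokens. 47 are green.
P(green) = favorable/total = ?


P = 47/57 = 0.8246

P = 0.8246


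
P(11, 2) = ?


P(11,2) = 11!/9!
= 39916800/362880
= 110

P(11,2) = 110


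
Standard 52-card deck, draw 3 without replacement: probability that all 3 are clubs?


P(all clubs) = (13/52) × (12/51) × (11/50)
= 0.0129

P = 0.0129


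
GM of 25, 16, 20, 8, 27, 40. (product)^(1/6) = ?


Product = 25 × 16 × 20 × 8 × 27 × 40 = 69120000
GM = 69120000^(1/6) = 20.2582

GM = 20.2582


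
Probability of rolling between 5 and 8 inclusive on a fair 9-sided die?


Favorable outcomes (5 ≤ roll ≤ 8): 4
Total outcomes = 9
P = 4/9 = 0.4444

P = 0.4444


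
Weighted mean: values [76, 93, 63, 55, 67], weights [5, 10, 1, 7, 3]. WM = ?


Numerator = 76*5 + 93*10 + 63*1 + 55*7 + 67*3 = 1959
Denominator = 5 + 10 + 1 + 7 + 3 = 26
WM = 1959/26 = 75.3462

WM = 75.3462


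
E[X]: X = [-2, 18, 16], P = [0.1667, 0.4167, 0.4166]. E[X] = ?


E[X] = -2*0.1667 + 18*0.4167 + 16*0.4166
= -0.3334 + 7.5006 + 6.6656
= 13.8328

E[X] = 13.8328


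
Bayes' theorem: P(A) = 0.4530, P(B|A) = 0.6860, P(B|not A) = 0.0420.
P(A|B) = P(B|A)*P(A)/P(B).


P(B) = P(B|A)*P(A) + P(B|A')*P(A')
= 0.6860*0.4530 + 0.0420*0.5470
= 0.310758 + 0.022974 = 0.333732
P(A|B) = 0.310758/0.333732 = 0.9312

P(A|B) = 0.9312


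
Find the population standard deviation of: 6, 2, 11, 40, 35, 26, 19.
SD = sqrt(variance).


Mean = 19.8571
Variance = 180.4082
SD = sqrt(180.4082) = 13.4316

SD = 13.4316


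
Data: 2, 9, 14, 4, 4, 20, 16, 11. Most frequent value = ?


Frequencies: 2:1, 4:2, 9:1, 11:1, 14:1, 16:1, 20:1
Max frequency = 2
Mode = 4

Mode = 4


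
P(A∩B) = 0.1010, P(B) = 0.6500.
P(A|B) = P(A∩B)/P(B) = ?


P(A|B) = 0.1010/0.6500 = 0.1554

P(A|B) = 0.1554


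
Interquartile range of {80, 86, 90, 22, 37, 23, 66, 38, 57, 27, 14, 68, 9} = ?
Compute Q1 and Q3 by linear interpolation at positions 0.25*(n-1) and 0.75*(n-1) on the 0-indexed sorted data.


Sorted: 9, 14, 22, 23, 27, 37, 38, 57, 66, 68, 80, 86, 90
Q1 (25th %ile) = 23.0000
Q3 (75th %ile) = 68.0000
IQR = 68.0000 - 23.0000 = 45.0000

IQR = 45.0000


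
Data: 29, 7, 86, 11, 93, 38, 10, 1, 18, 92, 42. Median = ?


Sorted: 1, 7, 10, 11, 18, 29, 38, 42, 86, 92, 93
n = 11 (odd)
Middle value = 29

Median = 29


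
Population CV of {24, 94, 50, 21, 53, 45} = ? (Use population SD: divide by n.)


Mean = 47.8333
SD = 24.0098
CV = (24.0098/47.8333)*100 = 50.1948%

CV = 50.1948%


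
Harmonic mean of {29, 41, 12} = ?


Sum of reciprocals = 1/29 + 1/41 + 1/12 = 0.142206
HM = 3/0.142206 = 21.0961

HM = 21.0961


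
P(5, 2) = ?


P(5,2) = 5!/3!
= 120/6
= 20

P(5,2) = 20


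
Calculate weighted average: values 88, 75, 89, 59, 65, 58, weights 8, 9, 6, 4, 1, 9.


Numerator = 88*8 + 75*9 + 89*6 + 59*4 + 65*1 + 58*9 = 2736
Denominator = 8 + 9 + 6 + 4 + 1 + 9 = 37
WM = 2736/37 = 73.9459

WM = 73.9459


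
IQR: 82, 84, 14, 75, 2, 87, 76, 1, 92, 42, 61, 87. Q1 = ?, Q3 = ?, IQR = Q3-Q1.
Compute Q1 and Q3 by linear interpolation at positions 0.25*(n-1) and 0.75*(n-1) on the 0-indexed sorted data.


Sorted: 1, 2, 14, 42, 61, 75, 76, 82, 84, 87, 87, 92
Q1 (25th %ile) = 35.0000
Q3 (75th %ile) = 84.7500
IQR = 84.7500 - 35.0000 = 49.7500

IQR = 49.7500


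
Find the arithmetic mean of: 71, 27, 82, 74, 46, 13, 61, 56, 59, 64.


Sum = 71 + 27 + 82 + 74 + 46 + 13 + 61 + 56 + 59 + 64 = 553
n = 10
Mean = 553/10 = 55.3000

Mean = 55.3000


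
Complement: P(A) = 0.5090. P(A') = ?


P(not A) = 1 - 0.5090 = 0.4910

P(not A) = 0.4910


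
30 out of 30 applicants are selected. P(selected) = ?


P = 30/30 = 1.0000

P = 1.0000


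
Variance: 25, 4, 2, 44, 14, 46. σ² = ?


Mean = 22.5000
Squared deviations: 6.2500, 342.2500, 420.2500, 462.2500, 72.2500, 552.2500
Sum = 1855.5000
Variance = 1855.5000/6 = 309.2500

Variance = 309.2500


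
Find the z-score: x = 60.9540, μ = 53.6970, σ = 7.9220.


z = (60.9540 - 53.6970)/7.9220
= 7.2570/7.9220
= 0.9161

z = 0.9161


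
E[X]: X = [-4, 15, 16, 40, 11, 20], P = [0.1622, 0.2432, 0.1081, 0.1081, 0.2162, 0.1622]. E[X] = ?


E[X] = -4*0.1622 + 15*0.2432 + 16*0.1081 + 40*0.1081 + 11*0.2162 + 20*0.1622
= -0.6488 + 3.6480 + 1.7296 + 4.3240 + 2.3782 + 3.2440
= 14.6750

E[X] = 14.6750


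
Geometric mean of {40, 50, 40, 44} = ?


Product = 40 × 50 × 40 × 44 = 3520000
GM = 3520000^(1/4) = 43.3147

GM = 43.3147


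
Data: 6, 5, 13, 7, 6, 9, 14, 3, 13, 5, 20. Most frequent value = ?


Frequencies: 3:1, 5:2, 6:2, 7:1, 9:1, 13:2, 14:1, 20:1
Max frequency = 2
Mode = 5, 6, 13

Mode = 5, 6, 13


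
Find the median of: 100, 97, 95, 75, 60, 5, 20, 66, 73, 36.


Sorted: 5, 20, 36, 60, 66, 73, 75, 95, 97, 100
n = 10 (even)
Middle values: 66 and 73
Median = (66+73)/2 = 69.5000

Median = 69.5000


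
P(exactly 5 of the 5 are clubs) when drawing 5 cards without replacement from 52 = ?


Hypergeometric: P(X=5) = C(13,5)·C(39,0) / C(52,5)
= 1287 × 1 / 2598960
= 1287/2598960 = 0.0005

P = 0.0005


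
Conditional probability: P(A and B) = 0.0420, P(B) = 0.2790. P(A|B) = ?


P(A|B) = 0.0420/0.2790 = 0.1505

P(A|B) = 0.1505


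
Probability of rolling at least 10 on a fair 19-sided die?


Favorable outcomes (roll ≥ 10): 10
Total outcomes = 19
P = 10/19 = 0.5263

P = 0.5263


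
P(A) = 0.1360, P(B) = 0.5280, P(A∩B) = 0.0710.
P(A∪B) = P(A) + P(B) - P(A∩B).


P(A∪B) = 0.1360 + 0.5280 - 0.0710
= 0.6640 - 0.0710
= 0.5930

P(A∪B) = 0.5930


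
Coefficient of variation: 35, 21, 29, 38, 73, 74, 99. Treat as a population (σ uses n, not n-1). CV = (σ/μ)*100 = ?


Mean = 52.7143
SD = 27.0064
CV = (27.0064/52.7143)*100 = 51.2317%

CV = 51.2317%


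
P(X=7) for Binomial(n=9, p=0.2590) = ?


C(9,7) = 36
p^7 = 7.818048e-05
(1-p)^2 = 0.549081
P = 36 * 7.818048e-05 * 0.549081 = 0.0015

P(X=7) = 0.0015


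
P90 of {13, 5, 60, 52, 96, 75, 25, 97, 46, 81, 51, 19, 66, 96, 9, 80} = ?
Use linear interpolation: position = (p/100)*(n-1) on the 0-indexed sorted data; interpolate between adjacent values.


Sorted: 5, 9, 13, 19, 25, 46, 51, 52, 60, 66, 75, 80, 81, 96, 96, 97
n = 16
Index = 90/100 * 15 = 13.5000
Lower = data[13] = 96, Upper = data[14] = 96
P90 = 96 + 0.5000*(0) = 96.0000

P90 = 96.0000


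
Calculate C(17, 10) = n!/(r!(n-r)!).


C(17,10) = 17!/(10! × 7!)
= 355687428096000/(3628800 × 5040)
= 19448

C(17,10) = 19448


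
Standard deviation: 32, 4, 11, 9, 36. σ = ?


Mean = 18.4000
Variance = 169.0400
SD = sqrt(169.0400) = 13.0015

SD = 13.0015


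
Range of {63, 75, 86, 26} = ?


Max = 86, Min = 26
Range = 86 - 26 = 60

Range = 60


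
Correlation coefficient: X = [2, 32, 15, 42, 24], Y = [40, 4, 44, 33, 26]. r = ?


Mean X = 23.0000, Mean Y = 29.4000
SD X = 13.769532, SD Y = 14.108154
Cov = -100.600000
r = -100.600000/(13.769532*14.108154) = -0.5179

r = -0.5179


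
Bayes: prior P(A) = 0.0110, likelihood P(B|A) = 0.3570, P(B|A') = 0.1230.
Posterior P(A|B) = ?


P(B) = P(B|A)*P(A) + P(B|A')*P(A')
= 0.3570*0.0110 + 0.1230*0.9890
= 0.003927 + 0.121647 = 0.125574
P(A|B) = 0.003927/0.125574 = 0.0313

P(A|B) = 0.0313


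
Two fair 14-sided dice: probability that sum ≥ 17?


Total outcomes = 14×14 = 196
Favorable (sum ≥ 17): 78
P = 78/196 = 0.3980

P = 0.3980


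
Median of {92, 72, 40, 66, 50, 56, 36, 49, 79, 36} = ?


Sorted: 36, 36, 40, 49, 50, 56, 66, 72, 79, 92
n = 10 (even)
Middle values: 50 and 56
Median = (50+56)/2 = 53.0000

Median = 53.0000


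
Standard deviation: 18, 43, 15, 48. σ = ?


Mean = 31.0000
Variance = 214.5000
SD = sqrt(214.5000) = 14.6458

SD = 14.6458


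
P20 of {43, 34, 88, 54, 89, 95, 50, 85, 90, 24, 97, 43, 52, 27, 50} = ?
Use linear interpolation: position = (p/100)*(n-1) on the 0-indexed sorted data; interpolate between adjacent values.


Sorted: 24, 27, 34, 43, 43, 50, 50, 52, 54, 85, 88, 89, 90, 95, 97
n = 15
Index = 20/100 * 14 = 2.8000
Lower = data[2] = 34, Upper = data[3] = 43
P20 = 34 + 0.8000*(9) = 41.2000

P20 = 41.2000


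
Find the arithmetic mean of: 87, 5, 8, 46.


Sum = 87 + 5 + 8 + 46 = 146
n = 4
Mean = 146/4 = 36.5000

Mean = 36.5000


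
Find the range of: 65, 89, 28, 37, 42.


Max = 89, Min = 28
Range = 89 - 28 = 61

Range = 61


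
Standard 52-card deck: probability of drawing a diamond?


13 diamonds in 52 cards
P = 13/52 = 0.2500

P = 0.2500


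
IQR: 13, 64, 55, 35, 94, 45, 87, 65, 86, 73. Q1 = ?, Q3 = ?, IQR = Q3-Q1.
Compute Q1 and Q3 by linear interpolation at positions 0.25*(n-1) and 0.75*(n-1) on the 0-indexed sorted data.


Sorted: 13, 35, 45, 55, 64, 65, 73, 86, 87, 94
Q1 (25th %ile) = 47.5000
Q3 (75th %ile) = 82.7500
IQR = 82.7500 - 47.5000 = 35.2500

IQR = 35.2500


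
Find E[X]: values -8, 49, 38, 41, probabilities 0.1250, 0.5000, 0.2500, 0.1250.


E[X] = -8*0.1250 + 49*0.5000 + 38*0.2500 + 41*0.1250
= -1.0000 + 24.5000 + 9.5000 + 5.1250
= 38.1250

E[X] = 38.1250


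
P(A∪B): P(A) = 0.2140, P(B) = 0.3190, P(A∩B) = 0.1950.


P(A∪B) = 0.2140 + 0.3190 - 0.1950
= 0.5330 - 0.1950
= 0.3380

P(A∪B) = 0.3380


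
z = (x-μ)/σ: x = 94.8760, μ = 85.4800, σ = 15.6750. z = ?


z = (94.8760 - 85.4800)/15.6750
= 9.3960/15.6750
= 0.5994

z = 0.5994


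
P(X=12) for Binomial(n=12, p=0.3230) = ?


C(12,12) = 1
p^12 = 1.289526e-06
(1-p)^0 = 1.000000
P = 1 * 1.289526e-06 * 1.000000 = 1.2895e-06

P(X=12) = 1.2895e-06


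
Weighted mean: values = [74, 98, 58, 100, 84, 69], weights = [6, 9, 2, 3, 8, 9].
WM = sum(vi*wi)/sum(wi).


Numerator = 74*6 + 98*9 + 58*2 + 100*3 + 84*8 + 69*9 = 3035
Denominator = 6 + 9 + 2 + 3 + 8 + 9 = 37
WM = 3035/37 = 82.0270

WM = 82.0270


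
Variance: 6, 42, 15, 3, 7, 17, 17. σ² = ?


Mean = 15.2857
Squared deviations: 86.2245, 713.6531, 0.0816, 150.9388, 68.6531, 2.9388, 2.9388
Sum = 1025.4286
Variance = 1025.4286/7 = 146.4898

Variance = 146.4898


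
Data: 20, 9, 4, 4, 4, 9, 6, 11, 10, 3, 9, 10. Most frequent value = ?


Frequencies: 3:1, 4:3, 6:1, 9:3, 10:2, 11:1, 20:1
Max frequency = 3
Mode = 4, 9

Mode = 4, 9


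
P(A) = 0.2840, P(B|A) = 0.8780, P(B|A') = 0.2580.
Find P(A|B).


P(B) = P(B|A)*P(A) + P(B|A')*P(A')
= 0.8780*0.2840 + 0.2580*0.7160
= 0.249352 + 0.184728 = 0.434080
P(A|B) = 0.249352/0.434080 = 0.5744

P(A|B) = 0.5744


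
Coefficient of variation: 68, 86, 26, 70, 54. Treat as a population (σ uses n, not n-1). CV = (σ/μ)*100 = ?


Mean = 60.8000
SD = 20.1435
CV = (20.1435/60.8000)*100 = 33.1307%

CV = 33.1307%


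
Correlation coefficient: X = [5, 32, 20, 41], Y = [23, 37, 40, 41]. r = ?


Mean X = 24.5000, Mean Y = 35.2500
SD X = 13.500000, SD Y = 7.224092
Cov = 81.375000
r = 81.375000/(13.500000*7.224092) = 0.8344

r = 0.8344


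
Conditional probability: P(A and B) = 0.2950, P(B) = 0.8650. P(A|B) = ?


P(A|B) = 0.2950/0.8650 = 0.3410

P(A|B) = 0.3410


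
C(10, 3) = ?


C(10,3) = 10!/(3! × 7!)
= 3628800/(6 × 5040)
= 120

C(10,3) = 120


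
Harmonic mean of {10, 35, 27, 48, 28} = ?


Sum of reciprocals = 1/10 + 1/35 + 1/27 + 1/48 + 1/28 = 0.222156
HM = 5/0.222156 = 22.5067

HM = 22.5067


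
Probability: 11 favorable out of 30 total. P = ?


P = 11/30 = 0.3667

P = 0.3667


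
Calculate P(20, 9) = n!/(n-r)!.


P(20,9) = 20!/11!
= 2432902008176640000/39916800
= 60949324800

P(20,9) = 60949324800


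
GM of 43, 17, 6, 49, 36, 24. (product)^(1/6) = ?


Product = 43 × 17 × 6 × 49 × 36 × 24 = 185685696
GM = 185685696^(1/6) = 23.8852

GM = 23.8852


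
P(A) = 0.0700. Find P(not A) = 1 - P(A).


P(not A) = 1 - 0.0700 = 0.9300

P(not A) = 0.9300


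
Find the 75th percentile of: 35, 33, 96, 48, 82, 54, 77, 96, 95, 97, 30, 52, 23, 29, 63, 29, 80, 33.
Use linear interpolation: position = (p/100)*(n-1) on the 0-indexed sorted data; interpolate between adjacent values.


Sorted: 23, 29, 29, 30, 33, 33, 35, 48, 52, 54, 63, 77, 80, 82, 95, 96, 96, 97
n = 18
Index = 75/100 * 17 = 12.7500
Lower = data[12] = 80, Upper = data[13] = 82
P75 = 80 + 0.7500*(2) = 81.5000

P75 = 81.5000


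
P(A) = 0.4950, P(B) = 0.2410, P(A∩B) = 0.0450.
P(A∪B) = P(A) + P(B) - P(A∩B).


P(A∪B) = 0.4950 + 0.2410 - 0.0450
= 0.7360 - 0.0450
= 0.6910

P(A∪B) = 0.6910


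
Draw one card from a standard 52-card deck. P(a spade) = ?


13 spades in 52 cards
P = 13/52 = 0.2500

P = 0.2500


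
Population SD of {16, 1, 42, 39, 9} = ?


Mean = 21.4000
Variance = 266.6400
SD = sqrt(266.6400) = 16.3291

SD = 16.3291


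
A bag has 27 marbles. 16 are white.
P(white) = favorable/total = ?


P = 16/27 = 0.5926

P = 0.5926


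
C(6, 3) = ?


C(6,3) = 6!/(3! × 3!)
= 720/(6 × 6)
= 20

C(6,3) = 20


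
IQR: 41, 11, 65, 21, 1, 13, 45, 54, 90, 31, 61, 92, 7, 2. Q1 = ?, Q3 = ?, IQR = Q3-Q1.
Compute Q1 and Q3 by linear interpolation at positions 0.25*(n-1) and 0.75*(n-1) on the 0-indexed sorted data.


Sorted: 1, 2, 7, 11, 13, 21, 31, 41, 45, 54, 61, 65, 90, 92
Q1 (25th %ile) = 11.5000
Q3 (75th %ile) = 59.2500
IQR = 59.2500 - 11.5000 = 47.7500

IQR = 47.7500
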